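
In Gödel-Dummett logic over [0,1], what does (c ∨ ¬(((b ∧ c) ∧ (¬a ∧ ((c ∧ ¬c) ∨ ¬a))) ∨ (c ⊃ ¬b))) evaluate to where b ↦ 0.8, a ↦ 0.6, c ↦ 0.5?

(b ∧ c) = min(0.8, 0.5) = 0.5
¬a: Gödel ¬ of 0.6 = 0 (operand ≠ 0)
¬c: Gödel ¬ of 0.5 = 0 (operand ≠ 0)
(c ∧ ¬c) = min(0.5, 0) = 0
¬a: Gödel ¬ of 0.6 = 0 (operand ≠ 0)
((c ∧ ¬c) ∨ ¬a) = max(0, 0) = 0
(¬a ∧ ((c ∧ ¬c) ∨ ¬a)) = min(0, 0) = 0
((b ∧ c) ∧ (¬a ∧ ((c ∧ ¬c) ∨ ¬a))) = min(0.5, 0) = 0
¬b: Gödel ¬ of 0.8 = 0 (operand ≠ 0)
(c ⊃ ¬b): 0.5 > 0, so result = 0
(((b ∧ c) ∧ (¬a ∧ ((c ∧ ¬c) ∨ ¬a))) ∨ (c ⊃ ¬b)) = max(0, 0) = 0
¬(((b ∧ c) ∧ (¬a ∧ ((c ∧ ¬c) ∨ ¬a))) ∨ (c ⊃ ¬b)): Gödel ¬ of 0 = 1 (operand is 0)
(c ∨ ¬(((b ∧ c) ∧ (¬a ∧ ((c ∧ ¬c) ∨ ¬a))) ∨ (c ⊃ ¬b))) = max(0.5, 1) = 1

1.00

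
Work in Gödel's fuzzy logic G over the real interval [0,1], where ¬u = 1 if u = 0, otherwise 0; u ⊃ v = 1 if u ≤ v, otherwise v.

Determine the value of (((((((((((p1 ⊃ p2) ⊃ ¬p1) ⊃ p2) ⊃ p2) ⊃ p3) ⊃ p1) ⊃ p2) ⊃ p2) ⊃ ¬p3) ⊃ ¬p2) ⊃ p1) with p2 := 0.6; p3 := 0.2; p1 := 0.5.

0.50

(p1 ⊃ p2): 0.5 ≤ 0.6, so result = 1
¬p1: Gödel ¬ of 0.5 = 0 (operand ≠ 0)
((p1 ⊃ p2) ⊃ ¬p1): 1 > 0, so result = 0
(((p1 ⊃ p2) ⊃ ¬p1) ⊃ p2): 0 ≤ 0.6, so result = 1
((((p1 ⊃ p2) ⊃ ¬p1) ⊃ p2) ⊃ p2): 1 > 0.6, so result = 0.6
(((((p1 ⊃ p2) ⊃ ¬p1) ⊃ p2) ⊃ p2) ⊃ p3): 0.6 > 0.2, so result = 0.2
((((((p1 ⊃ p2) ⊃ ¬p1) ⊃ p2) ⊃ p2) ⊃ p3) ⊃ p1): 0.2 ≤ 0.5, so result = 1
(((((((p1 ⊃ p2) ⊃ ¬p1) ⊃ p2) ⊃ p2) ⊃ p3) ⊃ p1) ⊃ p2): 1 > 0.6, so result = 0.6
((((((((p1 ⊃ p2) ⊃ ¬p1) ⊃ p2) ⊃ p2) ⊃ p3) ⊃ p1) ⊃ p2) ⊃ p2): 0.6 ≤ 0.6, so result = 1
¬p3: Gödel ¬ of 0.2 = 0 (operand ≠ 0)
(((((((((p1 ⊃ p2) ⊃ ¬p1) ⊃ p2) ⊃ p2) ⊃ p3) ⊃ p1) ⊃ p2) ⊃ p2) ⊃ ¬p3): 1 > 0, so result = 0
¬p2: Gödel ¬ of 0.6 = 0 (operand ≠ 0)
((((((((((p1 ⊃ p2) ⊃ ¬p1) ⊃ p2) ⊃ p2) ⊃ p3) ⊃ p1) ⊃ p2) ⊃ p2) ⊃ ¬p3) ⊃ ¬p2): 0 ≤ 0, so result = 1
(((((((((((p1 ⊃ p2) ⊃ ¬p1) ⊃ p2) ⊃ p2) ⊃ p3) ⊃ p1) ⊃ p2) ⊃ p2) ⊃ ¬p3) ⊃ ¬p2) ⊃ p1): 1 > 0.5, so result = 0.5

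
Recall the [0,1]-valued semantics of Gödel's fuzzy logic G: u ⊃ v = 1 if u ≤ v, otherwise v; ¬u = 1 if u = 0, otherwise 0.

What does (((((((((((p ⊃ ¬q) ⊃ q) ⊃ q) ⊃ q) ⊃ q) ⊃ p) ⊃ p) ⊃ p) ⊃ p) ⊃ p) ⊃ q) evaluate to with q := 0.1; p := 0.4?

¬q: Gödel ¬ of 0.1 = 0 (operand ≠ 0)
(p ⊃ ¬q): 0.4 > 0, so result = 0
((p ⊃ ¬q) ⊃ q): 0 ≤ 0.1, so result = 1
(((p ⊃ ¬q) ⊃ q) ⊃ q): 1 > 0.1, so result = 0.1
((((p ⊃ ¬q) ⊃ q) ⊃ q) ⊃ q): 0.1 ≤ 0.1, so result = 1
(((((p ⊃ ¬q) ⊃ q) ⊃ q) ⊃ q) ⊃ q): 1 > 0.1, so result = 0.1
((((((p ⊃ ¬q) ⊃ q) ⊃ q) ⊃ q) ⊃ q) ⊃ p): 0.1 ≤ 0.4, so result = 1
(((((((p ⊃ ¬q) ⊃ q) ⊃ q) ⊃ q) ⊃ q) ⊃ p) ⊃ p): 1 > 0.4, so result = 0.4
((((((((p ⊃ ¬q) ⊃ q) ⊃ q) ⊃ q) ⊃ q) ⊃ p) ⊃ p) ⊃ p): 0.4 ≤ 0.4, so result = 1
(((((((((p ⊃ ¬q) ⊃ q) ⊃ q) ⊃ q) ⊃ q) ⊃ p) ⊃ p) ⊃ p) ⊃ p): 1 > 0.4, so result = 0.4
((((((((((p ⊃ ¬q) ⊃ q) ⊃ q) ⊃ q) ⊃ q) ⊃ p) ⊃ p) ⊃ p) ⊃ p) ⊃ p): 0.4 ≤ 0.4, so result = 1
(((((((((((p ⊃ ¬q) ⊃ q) ⊃ q) ⊃ q) ⊃ q) ⊃ p) ⊃ p) ⊃ p) ⊃ p) ⊃ p) ⊃ q): 1 > 0.1, so result = 0.1

0.10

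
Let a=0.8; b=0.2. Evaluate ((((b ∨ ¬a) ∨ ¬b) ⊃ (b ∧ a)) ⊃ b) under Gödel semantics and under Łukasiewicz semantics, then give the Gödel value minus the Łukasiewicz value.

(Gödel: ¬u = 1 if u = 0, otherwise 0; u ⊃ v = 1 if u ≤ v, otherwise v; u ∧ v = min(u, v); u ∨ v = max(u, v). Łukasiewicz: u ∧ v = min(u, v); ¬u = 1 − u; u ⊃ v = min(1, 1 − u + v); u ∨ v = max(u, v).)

-0.60

Gödel evaluation:
  ¬a: Gödel ¬ of 0.8 = 0 (operand ≠ 0)
  (b ∨ ¬a) = max(0.2, 0) = 0.2
  ¬b: Gödel ¬ of 0.2 = 0 (operand ≠ 0)
  ((b ∨ ¬a) ∨ ¬b) = max(0.2, 0) = 0.2
  (b ∧ a) = min(0.2, 0.8) = 0.2
  (((b ∨ ¬a) ∨ ¬b) ⊃ (b ∧ a)): 0.2 ≤ 0.2, so result = 1
  ((((b ∨ ¬a) ∨ ¬b) ⊃ (b ∧ a)) ⊃ b): 1 > 0.2, so result = 0.2
  Gödel value = 0.2
Łukasiewicz evaluation:
  ¬a: Łukasiewicz ¬ gives 1 − 0.8 = 0.2
  (b ∨ ¬a) = max(0.2, 0.2) = 0.2
  ¬b: Łukasiewicz ¬ gives 1 − 0.2 = 0.8
  ((b ∨ ¬a) ∨ ¬b) = max(0.2, 0.8) = 0.8
  (b ∧ a) = min(0.2, 0.8) = 0.2
  (((b ∨ ¬a) ∨ ¬b) ⊃ (b ∧ a)): min(1, 1 − 0.8 + 0.2) = 0.4
  ((((b ∨ ¬a) ∨ ¬b) ⊃ (b ∧ a)) ⊃ b): min(1, 1 − 0.4 + 0.2) = 0.8
  Łukasiewicz value = 0.8
Difference: 0.2 − 0.8 = -0.60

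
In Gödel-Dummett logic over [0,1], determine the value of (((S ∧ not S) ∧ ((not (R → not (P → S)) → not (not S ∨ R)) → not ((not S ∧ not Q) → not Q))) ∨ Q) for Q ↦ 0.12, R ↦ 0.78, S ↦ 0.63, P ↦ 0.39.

not S: Gödel ¬ of 0.63 = 0 (operand ≠ 0)
(S ∧ not S) = min(0.63, 0) = 0
(P → S): 0.39 ≤ 0.63, so result = 1
not (P → S): Gödel ¬ of 1 = 0 (operand ≠ 0)
(R → not (P → S)): 0.78 > 0, so result = 0
not (R → not (P → S)): Gödel ¬ of 0 = 1 (operand is 0)
not S: Gödel ¬ of 0.63 = 0 (operand ≠ 0)
(not S ∨ R) = max(0, 0.78) = 0.78
not (not S ∨ R): Gödel ¬ of 0.78 = 0 (operand ≠ 0)
(not (R → not (P → S)) → not (not S ∨ R)): 1 > 0, so result = 0
not S: Gödel ¬ of 0.63 = 0 (operand ≠ 0)
not Q: Gödel ¬ of 0.12 = 0 (operand ≠ 0)
(not S ∧ not Q) = min(0, 0) = 0
not Q: Gödel ¬ of 0.12 = 0 (operand ≠ 0)
((not S ∧ not Q) → not Q): 0 ≤ 0, so result = 1
not ((not S ∧ not Q) → not Q): Gödel ¬ of 1 = 0 (operand ≠ 0)
((not (R → not (P → S)) → not (not S ∨ R)) → not ((not S ∧ not Q) → not Q)): 0 ≤ 0, so result = 1
((S ∧ not S) ∧ ((not (R → not (P → S)) → not (not S ∨ R)) → not ((not S ∧ not Q) → not Q))) = min(0, 1) = 0
(((S ∧ not S) ∧ ((not (R → not (P → S)) → not (not S ∨ R)) → not ((not S ∧ not Q) → not Q))) ∨ Q) = max(0, 0.12) = 0.12

0.12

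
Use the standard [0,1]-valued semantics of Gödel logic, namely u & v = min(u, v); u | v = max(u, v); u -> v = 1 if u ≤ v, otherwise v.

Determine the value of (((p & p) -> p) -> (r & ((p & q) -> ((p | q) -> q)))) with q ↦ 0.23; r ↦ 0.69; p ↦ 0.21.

(p & p) = min(0.21, 0.21) = 0.21
((p & p) -> p): 0.21 ≤ 0.21, so result = 1
(p & q) = min(0.21, 0.23) = 0.21
(p | q) = max(0.21, 0.23) = 0.23
((p | q) -> q): 0.23 ≤ 0.23, so result = 1
((p & q) -> ((p | q) -> q)): 0.21 ≤ 1, so result = 1
(r & ((p & q) -> ((p | q) -> q))) = min(0.69, 1) = 0.69
(((p & p) -> p) -> (r & ((p & q) -> ((p | q) -> q)))): 1 > 0.69, so result = 0.69

0.69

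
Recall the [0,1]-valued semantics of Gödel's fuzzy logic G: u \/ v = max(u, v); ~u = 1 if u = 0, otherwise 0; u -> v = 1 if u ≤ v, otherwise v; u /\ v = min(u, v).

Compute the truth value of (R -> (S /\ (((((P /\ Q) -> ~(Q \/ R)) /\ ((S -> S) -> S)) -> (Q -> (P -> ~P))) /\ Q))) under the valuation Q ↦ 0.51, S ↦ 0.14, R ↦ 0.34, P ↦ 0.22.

(P /\ Q) = min(0.22, 0.51) = 0.22
(Q \/ R) = max(0.51, 0.34) = 0.51
~(Q \/ R): Gödel ¬ of 0.51 = 0 (operand ≠ 0)
((P /\ Q) -> ~(Q \/ R)): 0.22 > 0, so result = 0
(S -> S): 0.14 ≤ 0.14, so result = 1
((S -> S) -> S): 1 > 0.14, so result = 0.14
(((P /\ Q) -> ~(Q \/ R)) /\ ((S -> S) -> S)) = min(0, 0.14) = 0
~P: Gödel ¬ of 0.22 = 0 (operand ≠ 0)
(P -> ~P): 0.22 > 0, so result = 0
(Q -> (P -> ~P)): 0.51 > 0, so result = 0
((((P /\ Q) -> ~(Q \/ R)) /\ ((S -> S) -> S)) -> (Q -> (P -> ~P))): 0 ≤ 0, so result = 1
(((((P /\ Q) -> ~(Q \/ R)) /\ ((S -> S) -> S)) -> (Q -> (P -> ~P))) /\ Q) = min(1, 0.51) = 0.51
(S /\ (((((P /\ Q) -> ~(Q \/ R)) /\ ((S -> S) -> S)) -> (Q -> (P -> ~P))) /\ Q)) = min(0.14, 0.51) = 0.14
(R -> (S /\ (((((P /\ Q) -> ~(Q \/ R)) /\ ((S -> S) -> S)) -> (Q -> (P -> ~P))) /\ Q))): 0.34 > 0.14, so result = 0.14

0.14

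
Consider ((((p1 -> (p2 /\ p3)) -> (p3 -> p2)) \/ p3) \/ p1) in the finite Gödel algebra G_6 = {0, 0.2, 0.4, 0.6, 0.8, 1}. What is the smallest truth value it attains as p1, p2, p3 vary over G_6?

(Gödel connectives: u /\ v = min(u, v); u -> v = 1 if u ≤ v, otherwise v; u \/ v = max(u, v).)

The minimum is attained at p1 = 0, p2 = 0, p3 = 0.2:
  (p2 /\ p3) = min(0, 0.2) = 0
  (p1 -> (p2 /\ p3)): 0 ≤ 0, so result = 1
  (p3 -> p2): 0.2 > 0, so result = 0
  ((p1 -> (p2 /\ p3)) -> (p3 -> p2)): 1 > 0, so result = 0
  (((p1 -> (p2 /\ p3)) -> (p3 -> p2)) \/ p3) = max(0, 0.2) = 0.2
  ((((p1 -> (p2 /\ p3)) -> (p3 -> p2)) \/ p3) \/ p1) = max(0.2, 0) = 0.2
Checking all 216 assignments confirms none give a value below 0.20.

0.20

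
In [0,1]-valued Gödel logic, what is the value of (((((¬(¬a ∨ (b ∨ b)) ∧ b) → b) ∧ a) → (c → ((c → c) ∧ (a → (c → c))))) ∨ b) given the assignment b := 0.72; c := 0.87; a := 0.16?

1.00

¬a: Gödel ¬ of 0.16 = 0 (operand ≠ 0)
(b ∨ b) = max(0.72, 0.72) = 0.72
(¬a ∨ (b ∨ b)) = max(0, 0.72) = 0.72
¬(¬a ∨ (b ∨ b)): Gödel ¬ of 0.72 = 0 (operand ≠ 0)
(¬(¬a ∨ (b ∨ b)) ∧ b) = min(0, 0.72) = 0
((¬(¬a ∨ (b ∨ b)) ∧ b) → b): 0 ≤ 0.72, so result = 1
(((¬(¬a ∨ (b ∨ b)) ∧ b) → b) ∧ a) = min(1, 0.16) = 0.16
(c → c): 0.87 ≤ 0.87, so result = 1
(c → c): 0.87 ≤ 0.87, so result = 1
(a → (c → c)): 0.16 ≤ 1, so result = 1
((c → c) ∧ (a → (c → c))) = min(1, 1) = 1
(c → ((c → c) ∧ (a → (c → c)))): 0.87 ≤ 1, so result = 1
((((¬(¬a ∨ (b ∨ b)) ∧ b) → b) ∧ a) → (c → ((c → c) ∧ (a → (c → c))))): 0.16 ≤ 1, so result = 1
(((((¬(¬a ∨ (b ∨ b)) ∧ b) → b) ∧ a) → (c → ((c → c) ∧ (a → (c → c))))) ∨ b) = max(1, 0.72) = 1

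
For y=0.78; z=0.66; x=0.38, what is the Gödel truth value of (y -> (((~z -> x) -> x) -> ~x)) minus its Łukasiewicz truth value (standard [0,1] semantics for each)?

Gödel evaluation:
  ~z: Gödel ¬ of 0.66 = 0 (operand ≠ 0)
  (~z -> x): 0 ≤ 0.38, so result = 1
  ((~z -> x) -> x): 1 > 0.38, so result = 0.38
  ~x: Gödel ¬ of 0.38 = 0 (operand ≠ 0)
  (((~z -> x) -> x) -> ~x): 0.38 > 0, so result = 0
  (y -> (((~z -> x) -> x) -> ~x)): 0.78 > 0, so result = 0
  Gödel value = 0
Łukasiewicz evaluation:
  ~z: Łukasiewicz ¬ gives 1 − 0.66 = 0.34
  (~z -> x): min(1, 1 − 0.34 + 0.38) = 1
  ((~z -> x) -> x): min(1, 1 − 1 + 0.38) = 0.38
  ~x: Łukasiewicz ¬ gives 1 − 0.38 = 0.62
  (((~z -> x) -> x) -> ~x): min(1, 1 − 0.38 + 0.62) = 1
  (y -> (((~z -> x) -> x) -> ~x)): min(1, 1 − 0.78 + 1) = 1
  Łukasiewicz value = 1
Difference: 0 − 1 = -1.00

-1.00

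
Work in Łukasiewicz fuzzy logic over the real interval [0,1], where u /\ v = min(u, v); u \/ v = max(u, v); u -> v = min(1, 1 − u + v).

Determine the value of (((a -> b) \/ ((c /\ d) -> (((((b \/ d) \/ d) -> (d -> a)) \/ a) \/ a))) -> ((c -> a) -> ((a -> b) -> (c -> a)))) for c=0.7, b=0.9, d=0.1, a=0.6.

(a -> b): min(1, 1 − 0.6 + 0.9) = 1
(c /\ d) = min(0.7, 0.1) = 0.1
(b \/ d) = max(0.9, 0.1) = 0.9
((b \/ d) \/ d) = max(0.9, 0.1) = 0.9
(d -> a): min(1, 1 − 0.1 + 0.6) = 1
(((b \/ d) \/ d) -> (d -> a)): min(1, 1 − 0.9 + 1) = 1
((((b \/ d) \/ d) -> (d -> a)) \/ a) = max(1, 0.6) = 1
(((((b \/ d) \/ d) -> (d -> a)) \/ a) \/ a) = max(1, 0.6) = 1
((c /\ d) -> (((((b \/ d) \/ d) -> (d -> a)) \/ a) \/ a)): min(1, 1 − 0.1 + 1) = 1
((a -> b) \/ ((c /\ d) -> (((((b \/ d) \/ d) -> (d -> a)) \/ a) \/ a))) = max(1, 1) = 1
(c -> a): min(1, 1 − 0.7 + 0.6) = 0.9
(a -> b): min(1, 1 − 0.6 + 0.9) = 1
(c -> a): min(1, 1 − 0.7 + 0.6) = 0.9
((a -> b) -> (c -> a)): min(1, 1 − 1 + 0.9) = 0.9
((c -> a) -> ((a -> b) -> (c -> a))): min(1, 1 − 0.9 + 0.9) = 1
(((a -> b) \/ ((c /\ d) -> (((((b \/ d) \/ d) -> (d -> a)) \/ a) \/ a))) -> ((c -> a) -> ((a -> b) -> (c -> a)))): min(1, 1 − 1 + 1) = 1

1.00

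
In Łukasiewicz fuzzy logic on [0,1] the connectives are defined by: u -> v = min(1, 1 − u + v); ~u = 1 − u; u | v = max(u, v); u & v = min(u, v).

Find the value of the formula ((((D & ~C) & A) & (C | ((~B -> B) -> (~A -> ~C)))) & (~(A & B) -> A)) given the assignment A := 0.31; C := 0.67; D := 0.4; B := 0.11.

0.31

~C: Łukasiewicz ¬ gives 1 − 0.67 = 0.33
(D & ~C) = min(0.4, 0.33) = 0.33
((D & ~C) & A) = min(0.33, 0.31) = 0.31
~B: Łukasiewicz ¬ gives 1 − 0.11 = 0.89
(~B -> B): min(1, 1 − 0.89 + 0.11) = 0.22
~A: Łukasiewicz ¬ gives 1 − 0.31 = 0.69
~C: Łukasiewicz ¬ gives 1 − 0.67 = 0.33
(~A -> ~C): min(1, 1 − 0.69 + 0.33) = 0.64
((~B -> B) -> (~A -> ~C)): min(1, 1 − 0.22 + 0.64) = 1
(C | ((~B -> B) -> (~A -> ~C))) = max(0.67, 1) = 1
(((D & ~C) & A) & (C | ((~B -> B) -> (~A -> ~C)))) = min(0.31, 1) = 0.31
(A & B) = min(0.31, 0.11) = 0.11
~(A & B): Łukasiewicz ¬ gives 1 − 0.11 = 0.89
(~(A & B) -> A): min(1, 1 − 0.89 + 0.31) = 0.42
((((D & ~C) & A) & (C | ((~B -> B) -> (~A -> ~C)))) & (~(A & B) -> A)) = min(0.31, 0.42) = 0.31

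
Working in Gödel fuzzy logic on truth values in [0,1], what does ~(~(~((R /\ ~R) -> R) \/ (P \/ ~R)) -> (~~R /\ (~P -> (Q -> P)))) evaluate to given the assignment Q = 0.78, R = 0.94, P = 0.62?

0.00

~R: Gödel ¬ of 0.94 = 0 (operand ≠ 0)
(R /\ ~R) = min(0.94, 0) = 0
((R /\ ~R) -> R): 0 ≤ 0.94, so result = 1
~((R /\ ~R) -> R): Gödel ¬ of 1 = 0 (operand ≠ 0)
~R: Gödel ¬ of 0.94 = 0 (operand ≠ 0)
(P \/ ~R) = max(0.62, 0) = 0.62
(~((R /\ ~R) -> R) \/ (P \/ ~R)) = max(0, 0.62) = 0.62
~(~((R /\ ~R) -> R) \/ (P \/ ~R)): Gödel ¬ of 0.62 = 0 (operand ≠ 0)
~R: Gödel ¬ of 0.94 = 0 (operand ≠ 0)
~~R: Gödel ¬ of 0 = 1 (operand is 0)
~P: Gödel ¬ of 0.62 = 0 (operand ≠ 0)
(Q -> P): 0.78 > 0.62, so result = 0.62
(~P -> (Q -> P)): 0 ≤ 0.62, so result = 1
(~~R /\ (~P -> (Q -> P))) = min(1, 1) = 1
(~(~((R /\ ~R) -> R) \/ (P \/ ~R)) -> (~~R /\ (~P -> (Q -> P)))): 0 ≤ 1, so result = 1
~(~(~((R /\ ~R) -> R) \/ (P \/ ~R)) -> (~~R /\ (~P -> (Q -> P)))): Gödel ¬ of 1 = 0 (operand ≠ 0)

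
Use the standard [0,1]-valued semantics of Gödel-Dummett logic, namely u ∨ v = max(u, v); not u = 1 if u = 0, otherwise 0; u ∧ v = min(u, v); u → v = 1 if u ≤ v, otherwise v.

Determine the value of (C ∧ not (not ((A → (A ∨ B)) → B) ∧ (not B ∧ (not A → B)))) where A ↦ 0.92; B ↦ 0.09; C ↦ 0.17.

(A ∨ B) = max(0.92, 0.09) = 0.92
(A → (A ∨ B)): 0.92 ≤ 0.92, so result = 1
((A → (A ∨ B)) → B): 1 > 0.09, so result = 0.09
not ((A → (A ∨ B)) → B): Gödel ¬ of 0.09 = 0 (operand ≠ 0)
not B: Gödel ¬ of 0.09 = 0 (operand ≠ 0)
not A: Gödel ¬ of 0.92 = 0 (operand ≠ 0)
(not A → B): 0 ≤ 0.09, so result = 1
(not B ∧ (not A → B)) = min(0, 1) = 0
(not ((A → (A ∨ B)) → B) ∧ (not B ∧ (not A → B))) = min(0, 0) = 0
not (not ((A → (A ∨ B)) → B) ∧ (not B ∧ (not A → B))): Gödel ¬ of 0 = 1 (operand is 0)
(C ∧ not (not ((A → (A ∨ B)) → B) ∧ (not B ∧ (not A → B)))) = min(0.17, 1) = 0.17

0.17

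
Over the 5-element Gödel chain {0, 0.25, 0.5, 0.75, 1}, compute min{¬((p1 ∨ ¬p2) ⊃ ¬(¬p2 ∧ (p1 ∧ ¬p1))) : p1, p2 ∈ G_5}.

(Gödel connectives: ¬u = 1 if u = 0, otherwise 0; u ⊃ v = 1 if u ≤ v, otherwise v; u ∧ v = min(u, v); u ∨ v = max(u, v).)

The minimum is attained at p1 = 0, p2 = 0:
  ¬p2: Gödel ¬ of 0 = 1 (operand is 0)
  (p1 ∨ ¬p2) = max(0, 1) = 1
  ¬p2: Gödel ¬ of 0 = 1 (operand is 0)
  ¬p1: Gödel ¬ of 0 = 1 (operand is 0)
  (p1 ∧ ¬p1) = min(0, 1) = 0
  (¬p2 ∧ (p1 ∧ ¬p1)) = min(1, 0) = 0
  ¬(¬p2 ∧ (p1 ∧ ¬p1)): Gödel ¬ of 0 = 1 (operand is 0)
  ((p1 ∨ ¬p2) ⊃ ¬(¬p2 ∧ (p1 ∧ ¬p1))): 1 ≤ 1, so result = 1
  ¬((p1 ∨ ¬p2) ⊃ ¬(¬p2 ∧ (p1 ∧ ¬p1))): Gödel ¬ of 1 = 0 (operand ≠ 0)
Checking all 25 assignments confirms none give a value below 0.00.

0.00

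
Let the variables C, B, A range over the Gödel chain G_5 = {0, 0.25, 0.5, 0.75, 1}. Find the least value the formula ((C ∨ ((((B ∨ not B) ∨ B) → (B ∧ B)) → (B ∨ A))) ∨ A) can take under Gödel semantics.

0.25

The minimum is attained at C = 0, B = 0.25, A = 0:
  not B: Gödel ¬ of 0.25 = 0 (operand ≠ 0)
  (B ∨ not B) = max(0.25, 0) = 0.25
  ((B ∨ not B) ∨ B) = max(0.25, 0.25) = 0.25
  (B ∧ B) = min(0.25, 0.25) = 0.25
  (((B ∨ not B) ∨ B) → (B ∧ B)): 0.25 ≤ 0.25, so result = 1
  (B ∨ A) = max(0.25, 0) = 0.25
  ((((B ∨ not B) ∨ B) → (B ∧ B)) → (B ∨ A)): 1 > 0.25, so result = 0.25
  (C ∨ ((((B ∨ not B) ∨ B) → (B ∧ B)) → (B ∨ A))) = max(0, 0.25) = 0.25
  ((C ∨ ((((B ∨ not B) ∨ B) → (B ∧ B)) → (B ∨ A))) ∨ A) = max(0.25, 0) = 0.25
Checking all 125 assignments confirms none give a value below 0.25.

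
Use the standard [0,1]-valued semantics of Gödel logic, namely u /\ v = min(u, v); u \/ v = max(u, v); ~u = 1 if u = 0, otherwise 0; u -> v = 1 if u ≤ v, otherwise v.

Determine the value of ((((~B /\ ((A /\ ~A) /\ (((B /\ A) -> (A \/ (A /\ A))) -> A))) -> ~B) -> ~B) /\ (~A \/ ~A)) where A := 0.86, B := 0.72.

0.00

~B: Gödel ¬ of 0.72 = 0 (operand ≠ 0)
~A: Gödel ¬ of 0.86 = 0 (operand ≠ 0)
(A /\ ~A) = min(0.86, 0) = 0
(B /\ A) = min(0.72, 0.86) = 0.72
(A /\ A) = min(0.86, 0.86) = 0.86
(A \/ (A /\ A)) = max(0.86, 0.86) = 0.86
((B /\ A) -> (A \/ (A /\ A))): 0.72 ≤ 0.86, so result = 1
(((B /\ A) -> (A \/ (A /\ A))) -> A): 1 > 0.86, so result = 0.86
((A /\ ~A) /\ (((B /\ A) -> (A \/ (A /\ A))) -> A)) = min(0, 0.86) = 0
(~B /\ ((A /\ ~A) /\ (((B /\ A) -> (A \/ (A /\ A))) -> A))) = min(0, 0) = 0
~B: Gödel ¬ of 0.72 = 0 (operand ≠ 0)
((~B /\ ((A /\ ~A) /\ (((B /\ A) -> (A \/ (A /\ A))) -> A))) -> ~B): 0 ≤ 0, so result = 1
~B: Gödel ¬ of 0.72 = 0 (operand ≠ 0)
(((~B /\ ((A /\ ~A) /\ (((B /\ A) -> (A \/ (A /\ A))) -> A))) -> ~B) -> ~B): 1 > 0, so result = 0
~A: Gödel ¬ of 0.86 = 0 (operand ≠ 0)
~A: Gödel ¬ of 0.86 = 0 (operand ≠ 0)
(~A \/ ~A) = max(0, 0) = 0
((((~B /\ ((A /\ ~A) /\ (((B /\ A) -> (A \/ (A /\ A))) -> A))) -> ~B) -> ~B) /\ (~A \/ ~A)) = min(0, 0) = 0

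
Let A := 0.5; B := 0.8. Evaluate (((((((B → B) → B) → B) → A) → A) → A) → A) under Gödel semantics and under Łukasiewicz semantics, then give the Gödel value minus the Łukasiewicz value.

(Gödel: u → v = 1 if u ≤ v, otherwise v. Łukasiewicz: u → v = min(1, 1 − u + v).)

0.00

Gödel evaluation:
  (B → B): 0.8 ≤ 0.8, so result = 1
  ((B → B) → B): 1 > 0.8, so result = 0.8
  (((B → B) → B) → B): 0.8 ≤ 0.8, so result = 1
  ((((B → B) → B) → B) → A): 1 > 0.5, so result = 0.5
  (((((B → B) → B) → B) → A) → A): 0.5 ≤ 0.5, so result = 1
  ((((((B → B) → B) → B) → A) → A) → A): 1 > 0.5, so result = 0.5
  (((((((B → B) → B) → B) → A) → A) → A) → A): 0.5 ≤ 0.5, so result = 1
  Gödel value = 1
Łukasiewicz evaluation:
  (B → B): min(1, 1 − 0.8 + 0.8) = 1
  ((B → B) → B): min(1, 1 − 1 + 0.8) = 0.8
  (((B → B) → B) → B): min(1, 1 − 0.8 + 0.8) = 1
  ((((B → B) → B) → B) → A): min(1, 1 − 1 + 0.5) = 0.5
  (((((B → B) → B) → B) → A) → A): min(1, 1 − 0.5 + 0.5) = 1
  ((((((B → B) → B) → B) → A) → A) → A): min(1, 1 − 1 + 0.5) = 0.5
  (((((((B → B) → B) → B) → A) → A) → A) → A): min(1, 1 − 0.5 + 0.5) = 1
  Łukasiewicz value = 1
Difference: 1 − 1 = 0.00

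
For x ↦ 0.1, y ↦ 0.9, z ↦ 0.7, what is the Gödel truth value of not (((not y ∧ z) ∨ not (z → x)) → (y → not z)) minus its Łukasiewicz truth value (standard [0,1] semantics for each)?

Gödel evaluation:
  not y: Gödel ¬ of 0.9 = 0 (operand ≠ 0)
  (not y ∧ z) = min(0, 0.7) = 0
  (z → x): 0.7 > 0.1, so result = 0.1
  not (z → x): Gödel ¬ of 0.1 = 0 (operand ≠ 0)
  ((not y ∧ z) ∨ not (z → x)) = max(0, 0) = 0
  not z: Gödel ¬ of 0.7 = 0 (operand ≠ 0)
  (y → not z): 0.9 > 0, so result = 0
  (((not y ∧ z) ∨ not (z → x)) → (y → not z)): 0 ≤ 0, so result = 1
  not (((not y ∧ z) ∨ not (z → x)) → (y → not z)): Gödel ¬ of 1 = 0 (operand ≠ 0)
  Gödel value = 0
Łukasiewicz evaluation:
  not y: Łukasiewicz ¬ gives 1 − 0.9 = 0.1
  (not y ∧ z) = min(0.1, 0.7) = 0.1
  (z → x): min(1, 1 − 0.7 + 0.1) = 0.4
  not (z → x): Łukasiewicz ¬ gives 1 − 0.4 = 0.6
  ((not y ∧ z) ∨ not (z → x)) = max(0.1, 0.6) = 0.6
  not z: Łukasiewicz ¬ gives 1 − 0.7 = 0.3
  (y → not z): min(1, 1 − 0.9 + 0.3) = 0.4
  (((not y ∧ z) ∨ not (z → x)) → (y → not z)): min(1, 1 − 0.6 + 0.4) = 0.8
  not (((not y ∧ z) ∨ not (z → x)) → (y → not z)): Łukasiewicz ¬ gives 1 − 0.8 = 0.2
  Łukasiewicz value = 0.2
Difference: 0 − 0.2 = -0.20

-0.20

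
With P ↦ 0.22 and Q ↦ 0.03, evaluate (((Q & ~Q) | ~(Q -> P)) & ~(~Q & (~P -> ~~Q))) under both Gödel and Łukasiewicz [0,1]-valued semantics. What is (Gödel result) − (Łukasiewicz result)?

Gödel evaluation:
  ~Q: Gödel ¬ of 0.03 = 0 (operand ≠ 0)
  (Q & ~Q) = min(0.03, 0) = 0
  (Q -> P): 0.03 ≤ 0.22, so result = 1
  ~(Q -> P): Gödel ¬ of 1 = 0 (operand ≠ 0)
  ((Q & ~Q) | ~(Q -> P)) = max(0, 0) = 0
  ~Q: Gödel ¬ of 0.03 = 0 (operand ≠ 0)
  ~P: Gödel ¬ of 0.22 = 0 (operand ≠ 0)
  ~Q: Gödel ¬ of 0.03 = 0 (operand ≠ 0)
  ~~Q: Gödel ¬ of 0 = 1 (operand is 0)
  (~P -> ~~Q): 0 ≤ 1, so result = 1
  (~Q & (~P -> ~~Q)) = min(0, 1) = 0
  ~(~Q & (~P -> ~~Q)): Gödel ¬ of 0 = 1 (operand is 0)
  (((Q & ~Q) | ~(Q -> P)) & ~(~Q & (~P -> ~~Q))) = min(0, 1) = 0
  Gödel value = 0
Łukasiewicz evaluation:
  ~Q: Łukasiewicz ¬ gives 1 − 0.03 = 0.97
  (Q & ~Q) = min(0.03, 0.97) = 0.03
  (Q -> P): min(1, 1 − 0.03 + 0.22) = 1
  ~(Q -> P): Łukasiewicz ¬ gives 1 − 1 = 0
  ((Q & ~Q) | ~(Q -> P)) = max(0.03, 0) = 0.03
  ~Q: Łukasiewicz ¬ gives 1 − 0.03 = 0.97
  ~P: Łukasiewicz ¬ gives 1 − 0.22 = 0.78
  ~Q: Łukasiewicz ¬ gives 1 − 0.03 = 0.97
  ~~Q: Łukasiewicz ¬ gives 1 − 0.97 = 0.03
  (~P -> ~~Q): min(1, 1 − 0.78 + 0.03) = 0.25
  (~Q & (~P -> ~~Q)) = min(0.97, 0.25) = 0.25
  ~(~Q & (~P -> ~~Q)): Łukasiewicz ¬ gives 1 − 0.25 = 0.75
  (((Q & ~Q) | ~(Q -> P)) & ~(~Q & (~P -> ~~Q))) = min(0.03, 0.75) = 0.03
  Łukasiewicz value = 0.03
Difference: 0 − 0.03 = -0.03

-0.03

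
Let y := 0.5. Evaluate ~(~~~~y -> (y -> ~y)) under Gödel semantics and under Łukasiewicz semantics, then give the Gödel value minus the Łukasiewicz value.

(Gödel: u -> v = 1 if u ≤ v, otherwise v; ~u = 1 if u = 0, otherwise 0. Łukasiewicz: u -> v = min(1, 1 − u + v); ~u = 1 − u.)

1.00

Gödel evaluation:
  ~y: Gödel ¬ of 0.5 = 0 (operand ≠ 0)
  ~~y: Gödel ¬ of 0 = 1 (operand is 0)
  ~~~y: Gödel ¬ of 1 = 0 (operand ≠ 0)
  ~~~~y: Gödel ¬ of 0 = 1 (operand is 0)
  ~y: Gödel ¬ of 0.5 = 0 (operand ≠ 0)
  (y -> ~y): 0.5 > 0, so result = 0
  (~~~~y -> (y -> ~y)): 1 > 0, so result = 0
  ~(~~~~y -> (y -> ~y)): Gödel ¬ of 0 = 1 (operand is 0)
  Gödel value = 1
Łukasiewicz evaluation:
  ~y: Łukasiewicz ¬ gives 1 − 0.5 = 0.5
  ~~y: Łukasiewicz ¬ gives 1 − 0.5 = 0.5
  ~~~y: Łukasiewicz ¬ gives 1 − 0.5 = 0.5
  ~~~~y: Łukasiewicz ¬ gives 1 − 0.5 = 0.5
  ~y: Łukasiewicz ¬ gives 1 − 0.5 = 0.5
  (y -> ~y): min(1, 1 − 0.5 + 0.5) = 1
  (~~~~y -> (y -> ~y)): min(1, 1 − 0.5 + 1) = 1
  ~(~~~~y -> (y -> ~y)): Łukasiewicz ¬ gives 1 − 1 = 0
  Łukasiewicz value = 0
Difference: 1 − 0 = 1.00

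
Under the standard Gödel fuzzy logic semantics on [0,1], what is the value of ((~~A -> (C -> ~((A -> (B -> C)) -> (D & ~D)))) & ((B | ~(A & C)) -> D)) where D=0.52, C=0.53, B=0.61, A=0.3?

0.52

~A: Gödel ¬ of 0.3 = 0 (operand ≠ 0)
~~A: Gödel ¬ of 0 = 1 (operand is 0)
(B -> C): 0.61 > 0.53, so result = 0.53
(A -> (B -> C)): 0.3 ≤ 0.53, so result = 1
~D: Gödel ¬ of 0.52 = 0 (operand ≠ 0)
(D & ~D) = min(0.52, 0) = 0
((A -> (B -> C)) -> (D & ~D)): 1 > 0, so result = 0
~((A -> (B -> C)) -> (D & ~D)): Gödel ¬ of 0 = 1 (operand is 0)
(C -> ~((A -> (B -> C)) -> (D & ~D))): 0.53 ≤ 1, so result = 1
(~~A -> (C -> ~((A -> (B -> C)) -> (D & ~D)))): 1 ≤ 1, so result = 1
(A & C) = min(0.3, 0.53) = 0.3
~(A & C): Gödel ¬ of 0.3 = 0 (operand ≠ 0)
(B | ~(A & C)) = max(0.61, 0) = 0.61
((B | ~(A & C)) -> D): 0.61 > 0.52, so result = 0.52
((~~A -> (C -> ~((A -> (B -> C)) -> (D & ~D)))) & ((B | ~(A & C)) -> D)) = min(1, 0.52) = 0.52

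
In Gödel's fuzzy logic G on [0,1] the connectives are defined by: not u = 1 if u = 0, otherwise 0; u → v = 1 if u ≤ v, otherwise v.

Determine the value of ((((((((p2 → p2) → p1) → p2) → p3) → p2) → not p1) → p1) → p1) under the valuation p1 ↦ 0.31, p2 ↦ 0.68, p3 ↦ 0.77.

0.31

(p2 → p2): 0.68 ≤ 0.68, so result = 1
((p2 → p2) → p1): 1 > 0.31, so result = 0.31
(((p2 → p2) → p1) → p2): 0.31 ≤ 0.68, so result = 1
((((p2 → p2) → p1) → p2) → p3): 1 > 0.77, so result = 0.77
(((((p2 → p2) → p1) → p2) → p3) → p2): 0.77 > 0.68, so result = 0.68
not p1: Gödel ¬ of 0.31 = 0 (operand ≠ 0)
((((((p2 → p2) → p1) → p2) → p3) → p2) → not p1): 0.68 > 0, so result = 0
(((((((p2 → p2) → p1) → p2) → p3) → p2) → not p1) → p1): 0 ≤ 0.31, so result = 1
((((((((p2 → p2) → p1) → p2) → p3) → p2) → not p1) → p1) → p1): 1 > 0.31, so result = 0.31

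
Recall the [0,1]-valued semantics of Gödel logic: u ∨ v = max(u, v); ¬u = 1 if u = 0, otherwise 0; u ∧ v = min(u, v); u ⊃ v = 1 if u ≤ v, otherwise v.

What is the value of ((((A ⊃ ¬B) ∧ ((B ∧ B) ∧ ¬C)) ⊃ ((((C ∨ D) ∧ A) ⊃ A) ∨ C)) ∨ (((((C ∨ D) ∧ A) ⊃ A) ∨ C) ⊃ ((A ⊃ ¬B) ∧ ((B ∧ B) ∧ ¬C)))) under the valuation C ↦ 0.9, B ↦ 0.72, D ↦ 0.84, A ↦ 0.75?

1.00

¬B: Gödel ¬ of 0.72 = 0 (operand ≠ 0)
(A ⊃ ¬B): 0.75 > 0, so result = 0
(B ∧ B) = min(0.72, 0.72) = 0.72
¬C: Gödel ¬ of 0.9 = 0 (operand ≠ 0)
((B ∧ B) ∧ ¬C) = min(0.72, 0) = 0
((A ⊃ ¬B) ∧ ((B ∧ B) ∧ ¬C)) = min(0, 0) = 0
(C ∨ D) = max(0.9, 0.84) = 0.9
((C ∨ D) ∧ A) = min(0.9, 0.75) = 0.75
(((C ∨ D) ∧ A) ⊃ A): 0.75 ≤ 0.75, so result = 1
((((C ∨ D) ∧ A) ⊃ A) ∨ C) = max(1, 0.9) = 1
(((A ⊃ ¬B) ∧ ((B ∧ B) ∧ ¬C)) ⊃ ((((C ∨ D) ∧ A) ⊃ A) ∨ C)): 0 ≤ 1, so result = 1
(C ∨ D) = max(0.9, 0.84) = 0.9
((C ∨ D) ∧ A) = min(0.9, 0.75) = 0.75
(((C ∨ D) ∧ A) ⊃ A): 0.75 ≤ 0.75, so result = 1
((((C ∨ D) ∧ A) ⊃ A) ∨ C) = max(1, 0.9) = 1
¬B: Gödel ¬ of 0.72 = 0 (operand ≠ 0)
(A ⊃ ¬B): 0.75 > 0, so result = 0
(B ∧ B) = min(0.72, 0.72) = 0.72
¬C: Gödel ¬ of 0.9 = 0 (operand ≠ 0)
((B ∧ B) ∧ ¬C) = min(0.72, 0) = 0
((A ⊃ ¬B) ∧ ((B ∧ B) ∧ ¬C)) = min(0, 0) = 0
(((((C ∨ D) ∧ A) ⊃ A) ∨ C) ⊃ ((A ⊃ ¬B) ∧ ((B ∧ B) ∧ ¬C))): 1 > 0, so result = 0
((((A ⊃ ¬B) ∧ ((B ∧ B) ∧ ¬C)) ⊃ ((((C ∨ D) ∧ A) ⊃ A) ∨ C)) ∨ (((((C ∨ D) ∧ A) ⊃ A) ∨ C) ⊃ ((A ⊃ ¬B) ∧ ((B ∧ B) ∧ ¬C)))) = max(1, 0) = 1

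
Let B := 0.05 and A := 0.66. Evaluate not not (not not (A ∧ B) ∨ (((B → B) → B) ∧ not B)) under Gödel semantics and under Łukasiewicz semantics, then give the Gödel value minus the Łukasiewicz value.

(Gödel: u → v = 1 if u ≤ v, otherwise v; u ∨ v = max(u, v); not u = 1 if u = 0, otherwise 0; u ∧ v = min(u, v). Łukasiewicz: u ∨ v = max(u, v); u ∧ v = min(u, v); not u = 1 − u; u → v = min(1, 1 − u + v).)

Gödel evaluation:
  (A ∧ B) = min(0.66, 0.05) = 0.05
  not (A ∧ B): Gödel ¬ of 0.05 = 0 (operand ≠ 0)
  not not (A ∧ B): Gödel ¬ of 0 = 1 (operand is 0)
  (B → B): 0.05 ≤ 0.05, so result = 1
  ((B → B) → B): 1 > 0.05, so result = 0.05
  not B: Gödel ¬ of 0.05 = 0 (operand ≠ 0)
  (((B → B) → B) ∧ not B) = min(0.05, 0) = 0
  (not not (A ∧ B) ∨ (((B → B) → B) ∧ not B)) = max(1, 0) = 1
  not (not not (A ∧ B) ∨ (((B → B) → B) ∧ not B)): Gödel ¬ of 1 = 0 (operand ≠ 0)
  not not (not not (A ∧ B) ∨ (((B → B) → B) ∧ not B)): Gödel ¬ of 0 = 1 (operand is 0)
  Gödel value = 1
Łukasiewicz evaluation:
  (A ∧ B) = min(0.66, 0.05) = 0.05
  not (A ∧ B): Łukasiewicz ¬ gives 1 − 0.05 = 0.95
  not not (A ∧ B): Łukasiewicz ¬ gives 1 − 0.95 = 0.05
  (B → B): min(1, 1 − 0.05 + 0.05) = 1
  ((B → B) → B): min(1, 1 − 1 + 0.05) = 0.05
  not B: Łukasiewicz ¬ gives 1 − 0.05 = 0.95
  (((B → B) → B) ∧ not B) = min(0.05, 0.95) = 0.05
  (not not (A ∧ B) ∨ (((B → B) → B) ∧ not B)) = max(0.05, 0.05) = 0.05
  not (not not (A ∧ B) ∨ (((B → B) → B) ∧ not B)): Łukasiewicz ¬ gives 1 − 0.05 = 0.95
  not not (not not (A ∧ B) ∨ (((B → B) → B) ∧ not B)): Łukasiewicz ¬ gives 1 − 0.95 = 0.05
  Łukasiewicz value = 0.05
Difference: 1 − 0.05 = 0.95

0.95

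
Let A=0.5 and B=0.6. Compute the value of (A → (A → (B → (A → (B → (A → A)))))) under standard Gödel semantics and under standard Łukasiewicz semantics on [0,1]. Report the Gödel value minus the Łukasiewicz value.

0.00

Gödel evaluation:
  (A → A): 0.5 ≤ 0.5, so result = 1
  (B → (A → A)): 0.6 ≤ 1, so result = 1
  (A → (B → (A → A))): 0.5 ≤ 1, so result = 1
  (B → (A → (B → (A → A)))): 0.6 ≤ 1, so result = 1
  (A → (B → (A → (B → (A → A))))): 0.5 ≤ 1, so result = 1
  (A → (A → (B → (A → (B → (A → A)))))): 0.5 ≤ 1, so result = 1
  Gödel value = 1
Łukasiewicz evaluation:
  (A → A): min(1, 1 − 0.5 + 0.5) = 1
  (B → (A → A)): min(1, 1 − 0.6 + 1) = 1
  (A → (B → (A → A))): min(1, 1 − 0.5 + 1) = 1
  (B → (A → (B → (A → A)))): min(1, 1 − 0.6 + 1) = 1
  (A → (B → (A → (B → (A → A))))): min(1, 1 − 0.5 + 1) = 1
  (A → (A → (B → (A → (B → (A → A)))))): min(1, 1 − 0.5 + 1) = 1
  Łukasiewicz value = 1
Difference: 1 − 1 = 0.00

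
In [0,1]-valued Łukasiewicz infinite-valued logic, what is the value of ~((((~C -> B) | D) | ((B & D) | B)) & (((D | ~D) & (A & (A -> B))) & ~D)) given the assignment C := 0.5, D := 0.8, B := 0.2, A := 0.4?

0.80

~C: Łukasiewicz ¬ gives 1 − 0.5 = 0.5
(~C -> B): min(1, 1 − 0.5 + 0.2) = 0.7
((~C -> B) | D) = max(0.7, 0.8) = 0.8
(B & D) = min(0.2, 0.8) = 0.2
((B & D) | B) = max(0.2, 0.2) = 0.2
(((~C -> B) | D) | ((B & D) | B)) = max(0.8, 0.2) = 0.8
~D: Łukasiewicz ¬ gives 1 − 0.8 = 0.2
(D | ~D) = max(0.8, 0.2) = 0.8
(A -> B): min(1, 1 − 0.4 + 0.2) = 0.8
(A & (A -> B)) = min(0.4, 0.8) = 0.4
((D | ~D) & (A & (A -> B))) = min(0.8, 0.4) = 0.4
~D: Łukasiewicz ¬ gives 1 − 0.8 = 0.2
(((D | ~D) & (A & (A -> B))) & ~D) = min(0.4, 0.2) = 0.2
((((~C -> B) | D) | ((B & D) | B)) & (((D | ~D) & (A & (A -> B))) & ~D)) = min(0.8, 0.2) = 0.2
~((((~C -> B) | D) | ((B & D) | B)) & (((D | ~D) & (A & (A -> B))) & ~D)): Łukasiewicz ¬ gives 1 − 0.2 = 0.8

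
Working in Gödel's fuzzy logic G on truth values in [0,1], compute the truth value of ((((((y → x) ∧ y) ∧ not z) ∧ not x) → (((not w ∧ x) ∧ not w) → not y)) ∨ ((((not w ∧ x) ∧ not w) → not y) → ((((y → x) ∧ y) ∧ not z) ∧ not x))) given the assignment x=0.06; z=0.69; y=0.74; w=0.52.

(y → x): 0.74 > 0.06, so result = 0.06
((y → x) ∧ y) = min(0.06, 0.74) = 0.06
not z: Gödel ¬ of 0.69 = 0 (operand ≠ 0)
(((y → x) ∧ y) ∧ not z) = min(0.06, 0) = 0
not x: Gödel ¬ of 0.06 = 0 (operand ≠ 0)
((((y → x) ∧ y) ∧ not z) ∧ not x) = min(0, 0) = 0
not w: Gödel ¬ of 0.52 = 0 (operand ≠ 0)
(not w ∧ x) = min(0, 0.06) = 0
not w: Gödel ¬ of 0.52 = 0 (operand ≠ 0)
((not w ∧ x) ∧ not w) = min(0, 0) = 0
not y: Gödel ¬ of 0.74 = 0 (operand ≠ 0)
(((not w ∧ x) ∧ not w) → not y): 0 ≤ 0, so result = 1
(((((y → x) ∧ y) ∧ not z) ∧ not x) → (((not w ∧ x) ∧ not w) → not y)): 0 ≤ 1, so result = 1
not w: Gödel ¬ of 0.52 = 0 (operand ≠ 0)
(not w ∧ x) = min(0, 0.06) = 0
not w: Gödel ¬ of 0.52 = 0 (operand ≠ 0)
((not w ∧ x) ∧ not w) = min(0, 0) = 0
not y: Gödel ¬ of 0.74 = 0 (operand ≠ 0)
(((not w ∧ x) ∧ not w) → not y): 0 ≤ 0, so result = 1
(y → x): 0.74 > 0.06, so result = 0.06
((y → x) ∧ y) = min(0.06, 0.74) = 0.06
not z: Gödel ¬ of 0.69 = 0 (operand ≠ 0)
(((y → x) ∧ y) ∧ not z) = min(0.06, 0) = 0
not x: Gödel ¬ of 0.06 = 0 (operand ≠ 0)
((((y → x) ∧ y) ∧ not z) ∧ not x) = min(0, 0) = 0
((((not w ∧ x) ∧ not w) → not y) → ((((y → x) ∧ y) ∧ not z) ∧ not x)): 1 > 0, so result = 0
((((((y → x) ∧ y) ∧ not z) ∧ not x) → (((not w ∧ x) ∧ not w) → not y)) ∨ ((((not w ∧ x) ∧ not w) → not y) → ((((y → x) ∧ y) ∧ not z) ∧ not x))) = max(1, 0) = 1

1.00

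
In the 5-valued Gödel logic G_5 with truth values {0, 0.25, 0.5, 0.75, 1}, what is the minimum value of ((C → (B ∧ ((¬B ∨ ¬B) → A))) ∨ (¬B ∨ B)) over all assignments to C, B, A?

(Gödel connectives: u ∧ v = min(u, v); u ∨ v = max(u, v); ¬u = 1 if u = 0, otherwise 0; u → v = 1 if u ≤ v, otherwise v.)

The minimum is attained at C = 0.5, B = 0.25, A = 0:
  ¬B: Gödel ¬ of 0.25 = 0 (operand ≠ 0)
  ¬B: Gödel ¬ of 0.25 = 0 (operand ≠ 0)
  (¬B ∨ ¬B) = max(0, 0) = 0
  ((¬B ∨ ¬B) → A): 0 ≤ 0, so result = 1
  (B ∧ ((¬B ∨ ¬B) → A)) = min(0.25, 1) = 0.25
  (C → (B ∧ ((¬B ∨ ¬B) → A))): 0.5 > 0.25, so result = 0.25
  ¬B: Gödel ¬ of 0.25 = 0 (operand ≠ 0)
  (¬B ∨ B) = max(0, 0.25) = 0.25
  ((C → (B ∧ ((¬B ∨ ¬B) → A))) ∨ (¬B ∨ B)) = max(0.25, 0.25) = 0.25
Checking all 125 assignments confirms none give a value below 0.25.

0.25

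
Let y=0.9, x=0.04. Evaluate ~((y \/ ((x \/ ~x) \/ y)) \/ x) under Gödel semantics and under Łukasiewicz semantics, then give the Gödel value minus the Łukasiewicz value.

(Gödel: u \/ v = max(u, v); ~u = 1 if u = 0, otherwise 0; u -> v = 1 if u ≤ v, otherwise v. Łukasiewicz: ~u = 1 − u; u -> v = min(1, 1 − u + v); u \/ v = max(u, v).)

Gödel evaluation:
  ~x: Gödel ¬ of 0.04 = 0 (operand ≠ 0)
  (x \/ ~x) = max(0.04, 0) = 0.04
  ((x \/ ~x) \/ y) = max(0.04, 0.9) = 0.9
  (y \/ ((x \/ ~x) \/ y)) = max(0.9, 0.9) = 0.9
  ((y \/ ((x \/ ~x) \/ y)) \/ x) = max(0.9, 0.04) = 0.9
  ~((y \/ ((x \/ ~x) \/ y)) \/ x): Gödel ¬ of 0.9 = 0 (operand ≠ 0)
  Gödel value = 0
Łukasiewicz evaluation:
  ~x: Łukasiewicz ¬ gives 1 − 0.04 = 0.96
  (x \/ ~x) = max(0.04, 0.96) = 0.96
  ((x \/ ~x) \/ y) = max(0.96, 0.9) = 0.96
  (y \/ ((x \/ ~x) \/ y)) = max(0.9, 0.96) = 0.96
  ((y \/ ((x \/ ~x) \/ y)) \/ x) = max(0.96, 0.04) = 0.96
  ~((y \/ ((x \/ ~x) \/ y)) \/ x): Łukasiewicz ¬ gives 1 − 0.96 = 0.04
  Łukasiewicz value = 0.04
Difference: 0 − 0.04 = -0.04

-0.04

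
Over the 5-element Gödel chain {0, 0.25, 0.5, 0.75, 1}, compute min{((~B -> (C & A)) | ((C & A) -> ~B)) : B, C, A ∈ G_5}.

Every assignment gives 1. For instance at B = 0, C = 0, A = 0:
  ~B: Gödel ¬ of 0 = 1 (operand is 0)
  (C & A) = min(0, 0) = 0
  (~B -> (C & A)): 1 > 0, so result = 0
  (C & A) = min(0, 0) = 0
  ~B: Gödel ¬ of 0 = 1 (operand is 0)
  ((C & A) -> ~B): 0 ≤ 1, so result = 1
  ((~B -> (C & A)) | ((C & A) -> ~B)) = max(0, 1) = 1
All 125 assignments give value 1 — the formula is a G_5-tautology.

1.00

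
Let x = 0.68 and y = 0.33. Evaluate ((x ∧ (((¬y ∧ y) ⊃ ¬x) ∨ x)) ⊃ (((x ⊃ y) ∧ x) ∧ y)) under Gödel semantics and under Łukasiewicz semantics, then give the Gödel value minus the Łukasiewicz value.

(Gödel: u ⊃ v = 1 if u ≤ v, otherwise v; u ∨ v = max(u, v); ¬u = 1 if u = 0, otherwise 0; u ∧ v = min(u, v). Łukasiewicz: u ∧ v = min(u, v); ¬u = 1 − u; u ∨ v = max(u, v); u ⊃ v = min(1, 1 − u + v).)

-0.32

Gödel evaluation:
  ¬y: Gödel ¬ of 0.33 = 0 (operand ≠ 0)
  (¬y ∧ y) = min(0, 0.33) = 0
  ¬x: Gödel ¬ of 0.68 = 0 (operand ≠ 0)
  ((¬y ∧ y) ⊃ ¬x): 0 ≤ 0, so result = 1
  (((¬y ∧ y) ⊃ ¬x) ∨ x) = max(1, 0.68) = 1
  (x ∧ (((¬y ∧ y) ⊃ ¬x) ∨ x)) = min(0.68, 1) = 0.68
  (x ⊃ y): 0.68 > 0.33, so result = 0.33
  ((x ⊃ y) ∧ x) = min(0.33, 0.68) = 0.33
  (((x ⊃ y) ∧ x) ∧ y) = min(0.33, 0.33) = 0.33
  ((x ∧ (((¬y ∧ y) ⊃ ¬x) ∨ x)) ⊃ (((x ⊃ y) ∧ x) ∧ y)): 0.68 > 0.33, so result = 0.33
  Gödel value = 0.33
Łukasiewicz evaluation:
  ¬y: Łukasiewicz ¬ gives 1 − 0.33 = 0.67
  (¬y ∧ y) = min(0.67, 0.33) = 0.33
  ¬x: Łukasiewicz ¬ gives 1 − 0.68 = 0.32
  ((¬y ∧ y) ⊃ ¬x): min(1, 1 − 0.33 + 0.32) = 0.99
  (((¬y ∧ y) ⊃ ¬x) ∨ x) = max(0.99, 0.68) = 0.99
  (x ∧ (((¬y ∧ y) ⊃ ¬x) ∨ x)) = min(0.68, 0.99) = 0.68
  (x ⊃ y): min(1, 1 − 0.68 + 0.33) = 0.65
  ((x ⊃ y) ∧ x) = min(0.65, 0.68) = 0.65
  (((x ⊃ y) ∧ x) ∧ y) = min(0.65, 0.33) = 0.33
  ((x ∧ (((¬y ∧ y) ⊃ ¬x) ∨ x)) ⊃ (((x ⊃ y) ∧ x) ∧ y)): min(1, 1 − 0.68 + 0.33) = 0.65
  Łukasiewicz value = 0.65
Difference: 0.33 − 0.65 = -0.32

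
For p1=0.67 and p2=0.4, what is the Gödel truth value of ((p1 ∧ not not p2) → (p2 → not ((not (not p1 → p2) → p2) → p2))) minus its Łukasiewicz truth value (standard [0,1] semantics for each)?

Gödel evaluation:
  not p2: Gödel ¬ of 0.4 = 0 (operand ≠ 0)
  not not p2: Gödel ¬ of 0 = 1 (operand is 0)
  (p1 ∧ not not p2) = min(0.67, 1) = 0.67
  not p1: Gödel ¬ of 0.67 = 0 (operand ≠ 0)
  (not p1 → p2): 0 ≤ 0.4, so result = 1
  not (not p1 → p2): Gödel ¬ of 1 = 0 (operand ≠ 0)
  (not (not p1 → p2) → p2): 0 ≤ 0.4, so result = 1
  ((not (not p1 → p2) → p2) → p2): 1 > 0.4, so result = 0.4
  not ((not (not p1 → p2) → p2) → p2): Gödel ¬ of 0.4 = 0 (operand ≠ 0)
  (p2 → not ((not (not p1 → p2) → p2) → p2)): 0.4 > 0, so result = 0
  ((p1 ∧ not not p2) → (p2 → not ((not (not p1 → p2) → p2) → p2))): 0.67 > 0, so result = 0
  Gödel value = 0
Łukasiewicz evaluation:
  not p2: Łukasiewicz ¬ gives 1 − 0.4 = 0.6
  not not p2: Łukasiewicz ¬ gives 1 − 0.6 = 0.4
  (p1 ∧ not not p2) = min(0.67, 0.4) = 0.4
  not p1: Łukasiewicz ¬ gives 1 − 0.67 = 0.33
  (not p1 → p2): min(1, 1 − 0.33 + 0.4) = 1
  not (not p1 → p2): Łukasiewicz ¬ gives 1 − 1 = 0
  (not (not p1 → p2) → p2): min(1, 1 − 0 + 0.4) = 1
  ((not (not p1 → p2) → p2) → p2): min(1, 1 − 1 + 0.4) = 0.4
  not ((not (not p1 → p2) → p2) → p2): Łukasiewicz ¬ gives 1 − 0.4 = 0.6
  (p2 → not ((not (not p1 → p2) → p2) → p2)): min(1, 1 − 0.4 + 0.6) = 1
  ((p1 ∧ not not p2) → (p2 → not ((not (not p1 → p2) → p2) → p2))): min(1, 1 − 0.4 + 1) = 1
  Łukasiewicz value = 1
Difference: 0 − 1 = -1.00

-1.00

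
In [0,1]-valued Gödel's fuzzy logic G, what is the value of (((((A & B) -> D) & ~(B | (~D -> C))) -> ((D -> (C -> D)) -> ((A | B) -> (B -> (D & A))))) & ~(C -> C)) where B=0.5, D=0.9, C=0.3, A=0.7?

(A & B) = min(0.7, 0.5) = 0.5
((A & B) -> D): 0.5 ≤ 0.9, so result = 1
~D: Gödel ¬ of 0.9 = 0 (operand ≠ 0)
(~D -> C): 0 ≤ 0.3, so result = 1
(B | (~D -> C)) = max(0.5, 1) = 1
~(B | (~D -> C)): Gödel ¬ of 1 = 0 (operand ≠ 0)
(((A & B) -> D) & ~(B | (~D -> C))) = min(1, 0) = 0
(C -> D): 0.3 ≤ 0.9, so result = 1
(D -> (C -> D)): 0.9 ≤ 1, so result = 1
(A | B) = max(0.7, 0.5) = 0.7
(D & A) = min(0.9, 0.7) = 0.7
(B -> (D & A)): 0.5 ≤ 0.7, so result = 1
((A | B) -> (B -> (D & A))): 0.7 ≤ 1, so result = 1
((D -> (C -> D)) -> ((A | B) -> (B -> (D & A)))): 1 ≤ 1, so result = 1
((((A & B) -> D) & ~(B | (~D -> C))) -> ((D -> (C -> D)) -> ((A | B) -> (B -> (D & A))))): 0 ≤ 1, so result = 1
(C -> C): 0.3 ≤ 0.3, so result = 1
~(C -> C): Gödel ¬ of 1 = 0 (operand ≠ 0)
(((((A & B) -> D) & ~(B | (~D -> C))) -> ((D -> (C -> D)) -> ((A | B) -> (B -> (D & A))))) & ~(C -> C)) = min(1, 0) = 0

0.00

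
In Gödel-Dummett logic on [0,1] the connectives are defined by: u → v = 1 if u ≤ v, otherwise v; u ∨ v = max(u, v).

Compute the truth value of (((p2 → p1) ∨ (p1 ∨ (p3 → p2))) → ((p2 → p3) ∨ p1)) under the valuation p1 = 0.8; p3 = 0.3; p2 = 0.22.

(p2 → p1): 0.22 ≤ 0.8, so result = 1
(p3 → p2): 0.3 > 0.22, so result = 0.22
(p1 ∨ (p3 → p2)) = max(0.8, 0.22) = 0.8
((p2 → p1) ∨ (p1 ∨ (p3 → p2))) = max(1, 0.8) = 1
(p2 → p3): 0.22 ≤ 0.3, so result = 1
((p2 → p3) ∨ p1) = max(1, 0.8) = 1
(((p2 → p1) ∨ (p1 ∨ (p3 → p2))) → ((p2 → p3) ∨ p1)): 1 ≤ 1, so result = 1

1.00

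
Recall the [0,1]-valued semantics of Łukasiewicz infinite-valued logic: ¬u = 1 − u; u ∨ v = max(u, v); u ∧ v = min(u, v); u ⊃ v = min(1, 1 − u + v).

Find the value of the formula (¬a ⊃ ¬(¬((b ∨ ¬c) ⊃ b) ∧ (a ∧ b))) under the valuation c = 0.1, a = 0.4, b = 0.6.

1.00

¬a: Łukasiewicz ¬ gives 1 − 0.4 = 0.6
¬c: Łukasiewicz ¬ gives 1 − 0.1 = 0.9
(b ∨ ¬c) = max(0.6, 0.9) = 0.9
((b ∨ ¬c) ⊃ b): min(1, 1 − 0.9 + 0.6) = 0.7
¬((b ∨ ¬c) ⊃ b): Łukasiewicz ¬ gives 1 − 0.7 = 0.3
(a ∧ b) = min(0.4, 0.6) = 0.4
(¬((b ∨ ¬c) ⊃ b) ∧ (a ∧ b)) = min(0.3, 0.4) = 0.3
¬(¬((b ∨ ¬c) ⊃ b) ∧ (a ∧ b)): Łukasiewicz ¬ gives 1 − 0.3 = 0.7
(¬a ⊃ ¬(¬((b ∨ ¬c) ⊃ b) ∧ (a ∧ b))): min(1, 1 − 0.6 + 0.7) = 1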